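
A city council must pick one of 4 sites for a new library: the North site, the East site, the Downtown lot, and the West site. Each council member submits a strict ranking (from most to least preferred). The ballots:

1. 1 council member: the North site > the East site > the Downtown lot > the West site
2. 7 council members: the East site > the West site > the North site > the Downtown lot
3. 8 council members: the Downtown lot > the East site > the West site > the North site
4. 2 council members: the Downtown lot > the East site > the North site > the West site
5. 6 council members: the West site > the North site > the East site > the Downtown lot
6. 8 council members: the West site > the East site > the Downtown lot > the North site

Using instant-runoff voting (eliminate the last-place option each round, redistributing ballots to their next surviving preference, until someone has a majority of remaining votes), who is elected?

Round 1: the North site 1, the East site 7, the Downtown lot 10, the West site 14. Eliminate the North site.
Round 2: the East site 8, the Downtown lot 10, the West site 14. Eliminate the East site.
Round 3: the Downtown lot 11, the West site 21. The West site has a majority.

the West site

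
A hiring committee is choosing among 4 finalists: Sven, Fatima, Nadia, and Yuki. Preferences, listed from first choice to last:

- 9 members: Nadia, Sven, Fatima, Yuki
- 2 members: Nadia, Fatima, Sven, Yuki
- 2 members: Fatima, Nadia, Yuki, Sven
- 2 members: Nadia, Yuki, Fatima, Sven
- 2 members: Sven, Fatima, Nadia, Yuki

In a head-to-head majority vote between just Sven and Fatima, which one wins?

Sven

Voters preferring Sven to Fatima: 11; preferring Fatima to Sven: 6.
Sven wins the head-to-head.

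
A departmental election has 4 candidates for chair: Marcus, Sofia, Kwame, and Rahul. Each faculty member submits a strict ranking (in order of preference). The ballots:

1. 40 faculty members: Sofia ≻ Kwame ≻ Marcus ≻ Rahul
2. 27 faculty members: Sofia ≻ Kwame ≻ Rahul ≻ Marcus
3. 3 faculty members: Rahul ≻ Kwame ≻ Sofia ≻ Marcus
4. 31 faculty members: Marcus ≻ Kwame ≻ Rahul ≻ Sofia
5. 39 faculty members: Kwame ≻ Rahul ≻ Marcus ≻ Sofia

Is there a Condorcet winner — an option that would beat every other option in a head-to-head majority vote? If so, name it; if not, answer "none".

Kwame

Kwame vs Marcus: 109–31 for Kwame.
Kwame vs Sofia: 73–67 for Kwame.
Kwame vs Rahul: 137–3 for Kwame.
Kwame beats every other option head-to-head.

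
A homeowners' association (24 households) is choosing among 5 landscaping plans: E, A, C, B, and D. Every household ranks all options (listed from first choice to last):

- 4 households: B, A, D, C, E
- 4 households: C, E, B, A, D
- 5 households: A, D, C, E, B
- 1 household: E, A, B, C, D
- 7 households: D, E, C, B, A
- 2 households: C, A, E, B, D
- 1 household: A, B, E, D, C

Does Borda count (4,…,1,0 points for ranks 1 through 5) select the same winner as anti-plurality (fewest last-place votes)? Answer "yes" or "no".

Borda — scores: E 48, A 49, C 53, B 38, D 52. Winner: C.
Anti-plurality — last-place votes: E 4, A 7, C 1, B 5, D 7. Winner: C.
The two methods agree.

yes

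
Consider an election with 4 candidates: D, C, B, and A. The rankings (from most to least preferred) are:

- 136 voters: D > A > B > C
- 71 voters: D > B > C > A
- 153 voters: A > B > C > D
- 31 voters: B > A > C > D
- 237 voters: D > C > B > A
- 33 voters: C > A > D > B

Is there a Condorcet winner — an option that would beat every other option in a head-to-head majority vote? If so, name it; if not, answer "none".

D vs C: 444–217 for D.
D vs B: 477–184 for D.
D vs A: 444–217 for D.
D beats every other option head-to-head.

D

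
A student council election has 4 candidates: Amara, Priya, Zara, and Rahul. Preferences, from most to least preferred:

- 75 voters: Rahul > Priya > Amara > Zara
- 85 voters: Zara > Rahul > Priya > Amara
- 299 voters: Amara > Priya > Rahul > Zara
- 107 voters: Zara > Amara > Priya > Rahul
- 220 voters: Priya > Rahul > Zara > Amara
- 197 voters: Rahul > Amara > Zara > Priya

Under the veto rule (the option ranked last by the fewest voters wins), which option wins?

Last-place votes: Amara 305, Priya 197, Zara 374, Rahul 107.
Rahul is ranked last by the fewest voters, so Rahul wins.

Rahul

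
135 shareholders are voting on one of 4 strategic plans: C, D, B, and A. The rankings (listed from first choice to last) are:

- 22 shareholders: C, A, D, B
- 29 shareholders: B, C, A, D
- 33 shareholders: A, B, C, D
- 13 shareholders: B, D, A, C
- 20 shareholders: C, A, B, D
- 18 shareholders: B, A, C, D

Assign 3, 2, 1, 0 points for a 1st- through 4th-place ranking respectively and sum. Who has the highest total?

B

C: 22·3 + 29·2 + 33·1 + 13·0 + 20·3 + 18·1 = 235
D: 22·1 + 29·0 + 33·0 + 13·2 + 20·0 + 18·0 = 48
B: 22·0 + 29·3 + 33·2 + 13·3 + 20·1 + 18·3 = 266
A: 22·2 + 29·1 + 33·3 + 13·1 + 20·2 + 18·2 = 261
B has the highest Borda score (266).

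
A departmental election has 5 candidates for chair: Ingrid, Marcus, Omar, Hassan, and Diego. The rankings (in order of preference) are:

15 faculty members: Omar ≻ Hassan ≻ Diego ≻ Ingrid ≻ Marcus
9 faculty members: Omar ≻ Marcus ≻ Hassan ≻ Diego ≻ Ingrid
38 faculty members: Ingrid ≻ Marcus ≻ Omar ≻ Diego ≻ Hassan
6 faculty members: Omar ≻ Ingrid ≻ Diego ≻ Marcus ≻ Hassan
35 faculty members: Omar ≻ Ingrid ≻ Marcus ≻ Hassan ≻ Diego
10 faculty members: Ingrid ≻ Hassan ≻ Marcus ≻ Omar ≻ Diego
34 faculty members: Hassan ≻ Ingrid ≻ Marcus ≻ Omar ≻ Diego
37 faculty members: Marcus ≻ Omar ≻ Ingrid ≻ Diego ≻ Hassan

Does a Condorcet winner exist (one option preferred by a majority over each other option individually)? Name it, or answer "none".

Checking pairwise contests:
Omar beats Ingrid 102–82.
Ingrid beats Marcus 138–46.
Marcus beats Omar 119–65.
Ingrid beats Hassan 126–58.
Ingrid beats Diego 160–24.
Every option loses at least one head-to-head, so there is no Condorcet winner.

none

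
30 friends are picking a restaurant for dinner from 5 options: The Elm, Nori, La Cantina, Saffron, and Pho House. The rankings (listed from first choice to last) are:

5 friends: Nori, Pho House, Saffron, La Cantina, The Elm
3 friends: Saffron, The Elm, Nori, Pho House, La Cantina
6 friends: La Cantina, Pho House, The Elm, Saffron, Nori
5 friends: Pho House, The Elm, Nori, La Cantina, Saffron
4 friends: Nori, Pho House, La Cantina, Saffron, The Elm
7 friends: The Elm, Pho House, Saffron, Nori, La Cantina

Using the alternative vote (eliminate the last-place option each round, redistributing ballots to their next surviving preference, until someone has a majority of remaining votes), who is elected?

The Elm

Round 1: The Elm 7, Nori 9, La Cantina 6, Saffron 3, Pho House 5. Eliminate Saffron.
Round 2: The Elm 10, Nori 9, La Cantina 6, Pho House 5. Eliminate Pho House.
Round 3: The Elm 15, Nori 9, La Cantina 6. Eliminate La Cantina.
Round 4: The Elm 21, Nori 9. The Elm has a majority.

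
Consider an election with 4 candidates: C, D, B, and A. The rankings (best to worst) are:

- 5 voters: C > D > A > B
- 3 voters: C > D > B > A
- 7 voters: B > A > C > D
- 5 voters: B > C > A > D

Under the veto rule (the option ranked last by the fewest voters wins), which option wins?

Last-place votes: C 0, D 12, B 5, A 3.
C is ranked last by the fewest voters, so C wins.

C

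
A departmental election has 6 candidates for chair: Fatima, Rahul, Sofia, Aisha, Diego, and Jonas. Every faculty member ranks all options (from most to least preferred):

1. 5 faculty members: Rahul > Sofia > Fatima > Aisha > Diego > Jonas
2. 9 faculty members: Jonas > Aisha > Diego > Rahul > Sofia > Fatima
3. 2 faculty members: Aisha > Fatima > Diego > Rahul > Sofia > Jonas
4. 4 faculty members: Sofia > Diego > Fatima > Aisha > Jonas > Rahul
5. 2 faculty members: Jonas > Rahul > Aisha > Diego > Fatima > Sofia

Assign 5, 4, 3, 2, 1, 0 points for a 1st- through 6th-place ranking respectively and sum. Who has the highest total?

Aisha

Fatima: 5·3 + 9·0 + 2·4 + 4·3 + 2·1 = 37
Rahul: 5·5 + 9·2 + 2·2 + 4·0 + 2·4 = 55
Sofia: 5·4 + 9·1 + 2·1 + 4·5 + 2·0 = 51
Aisha: 5·2 + 9·4 + 2·5 + 4·2 + 2·3 = 70
Diego: 5·1 + 9·3 + 2·3 + 4·4 + 2·2 = 58
Jonas: 5·0 + 9·5 + 2·0 + 4·1 + 2·5 = 59
Aisha has the highest Borda score (70).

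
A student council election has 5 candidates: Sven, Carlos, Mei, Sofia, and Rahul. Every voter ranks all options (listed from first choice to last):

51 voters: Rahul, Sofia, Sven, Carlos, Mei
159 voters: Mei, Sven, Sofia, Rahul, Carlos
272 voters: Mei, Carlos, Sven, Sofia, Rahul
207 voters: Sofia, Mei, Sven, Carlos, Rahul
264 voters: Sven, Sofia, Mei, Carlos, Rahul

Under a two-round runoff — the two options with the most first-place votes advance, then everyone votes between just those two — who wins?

Round 1 first-place votes: Sven 264, Carlos 0, Mei 431, Sofia 207, Rahul 51.
Mei and Sven advance.
Runoff: Mei is preferred to Sven by 638 voters; Sven by 315.
Mei wins the runoff.

Mei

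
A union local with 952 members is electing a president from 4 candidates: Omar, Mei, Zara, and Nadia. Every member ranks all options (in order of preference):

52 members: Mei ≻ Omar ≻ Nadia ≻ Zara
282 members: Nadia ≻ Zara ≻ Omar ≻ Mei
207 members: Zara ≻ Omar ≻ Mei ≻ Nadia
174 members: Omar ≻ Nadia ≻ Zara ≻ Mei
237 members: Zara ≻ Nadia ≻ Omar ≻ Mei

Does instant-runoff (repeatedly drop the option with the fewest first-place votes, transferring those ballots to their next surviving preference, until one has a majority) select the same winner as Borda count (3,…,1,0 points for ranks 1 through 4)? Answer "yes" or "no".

no

Instant-runoff — R1 Omar 174, Mei 52, Zara 444, Nadia 282 (Mei out); R2 Omar 226, Zara 444, Nadia 282 (Omar out); R3 Zara 444, Nadia 508 (Nadia winner). Winner: Nadia.
Borda — scores: Omar 1559, Mei 363, Zara 2070, Nadia 1720. Winner: Zara.
The two methods disagree.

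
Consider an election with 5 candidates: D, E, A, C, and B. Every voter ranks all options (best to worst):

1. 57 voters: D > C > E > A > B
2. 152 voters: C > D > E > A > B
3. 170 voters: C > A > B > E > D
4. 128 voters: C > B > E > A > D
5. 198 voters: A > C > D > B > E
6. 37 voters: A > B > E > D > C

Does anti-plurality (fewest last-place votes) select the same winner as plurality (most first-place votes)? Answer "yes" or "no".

Anti-plurality — last-place votes: D 298, E 198, A 0, C 37, B 209. Winner: A.
Plurality — first-place votes: D 57, E 0, A 235, C 450, B 0. Winner: C.
The two methods disagree.

no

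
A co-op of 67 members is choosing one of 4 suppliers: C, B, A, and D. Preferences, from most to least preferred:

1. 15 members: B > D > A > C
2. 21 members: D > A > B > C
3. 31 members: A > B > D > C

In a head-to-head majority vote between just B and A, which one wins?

Voters preferring B to A: 15; preferring A to B: 52.
A wins the head-to-head.

A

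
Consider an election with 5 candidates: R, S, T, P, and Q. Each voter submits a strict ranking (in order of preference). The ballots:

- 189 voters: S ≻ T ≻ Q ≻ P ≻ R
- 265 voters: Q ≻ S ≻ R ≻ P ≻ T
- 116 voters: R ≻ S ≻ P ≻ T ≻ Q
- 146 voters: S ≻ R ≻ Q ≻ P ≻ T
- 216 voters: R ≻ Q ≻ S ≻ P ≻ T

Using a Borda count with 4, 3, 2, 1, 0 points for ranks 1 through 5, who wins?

S

R: 189·0 + 265·2 + 116·4 + 146·3 + 216·4 = 2296
S: 189·4 + 265·3 + 116·3 + 146·4 + 216·2 = 2915
T: 189·3 + 265·0 + 116·1 + 146·0 + 216·0 = 683
P: 189·1 + 265·1 + 116·2 + 146·1 + 216·1 = 1048
Q: 189·2 + 265·4 + 116·0 + 146·2 + 216·3 = 2378
S has the highest Borda score (2915).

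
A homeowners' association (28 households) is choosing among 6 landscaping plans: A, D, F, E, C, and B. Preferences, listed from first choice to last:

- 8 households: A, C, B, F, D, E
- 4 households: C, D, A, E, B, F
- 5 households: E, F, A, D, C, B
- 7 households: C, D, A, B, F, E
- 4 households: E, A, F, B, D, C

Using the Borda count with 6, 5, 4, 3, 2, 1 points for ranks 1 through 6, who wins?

A: 8·6 + 4·4 + 5·4 + 7·4 + 4·5 = 132
D: 8·2 + 4·5 + 5·3 + 7·5 + 4·2 = 94
F: 8·3 + 4·1 + 5·5 + 7·2 + 4·4 = 83
E: 8·1 + 4·3 + 5·6 + 7·1 + 4·6 = 81
C: 8·5 + 4·6 + 5·2 + 7·6 + 4·1 = 120
B: 8·4 + 4·2 + 5·1 + 7·3 + 4·3 = 78
A has the highest Borda score (132).

A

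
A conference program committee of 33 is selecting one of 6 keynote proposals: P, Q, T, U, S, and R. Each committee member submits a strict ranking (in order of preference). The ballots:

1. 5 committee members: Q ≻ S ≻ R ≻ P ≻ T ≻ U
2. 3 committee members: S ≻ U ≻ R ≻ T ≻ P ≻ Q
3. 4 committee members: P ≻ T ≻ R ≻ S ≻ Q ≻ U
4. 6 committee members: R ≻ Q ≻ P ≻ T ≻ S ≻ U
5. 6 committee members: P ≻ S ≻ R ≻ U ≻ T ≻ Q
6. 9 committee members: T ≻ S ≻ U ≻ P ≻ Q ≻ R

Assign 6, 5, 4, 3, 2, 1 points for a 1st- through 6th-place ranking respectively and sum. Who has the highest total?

P: 5·3 + 3·2 + 4·6 + 6·4 + 6·6 + 9·3 = 132
Q: 5·6 + 3·1 + 4·2 + 6·5 + 6·1 + 9·2 = 95
T: 5·2 + 3·3 + 4·5 + 6·3 + 6·2 + 9·6 = 123
U: 5·1 + 3·5 + 4·1 + 6·1 + 6·3 + 9·4 = 84
S: 5·5 + 3·6 + 4·3 + 6·2 + 6·5 + 9·5 = 142
R: 5·4 + 3·4 + 4·4 + 6·6 + 6·4 + 9·1 = 117
S has the highest Borda score (142).

S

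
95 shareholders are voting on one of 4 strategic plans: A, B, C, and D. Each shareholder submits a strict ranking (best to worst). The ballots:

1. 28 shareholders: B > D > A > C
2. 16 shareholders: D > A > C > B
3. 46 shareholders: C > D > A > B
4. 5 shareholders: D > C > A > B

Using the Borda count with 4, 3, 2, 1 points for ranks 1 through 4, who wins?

D

A: 28·2 + 16·3 + 46·2 + 5·2 = 206
B: 28·4 + 16·1 + 46·1 + 5·1 = 179
C: 28·1 + 16·2 + 46·4 + 5·3 = 259
D: 28·3 + 16·4 + 46·3 + 5·4 = 306
D has the highest Borda score (306).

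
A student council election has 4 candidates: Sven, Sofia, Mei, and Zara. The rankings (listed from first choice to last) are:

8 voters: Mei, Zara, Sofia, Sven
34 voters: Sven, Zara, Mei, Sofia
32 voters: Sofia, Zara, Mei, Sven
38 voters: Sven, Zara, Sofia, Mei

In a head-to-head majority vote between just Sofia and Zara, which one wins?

Voters preferring Sofia to Zara: 32; preferring Zara to Sofia: 80.
Zara wins the head-to-head.

Zara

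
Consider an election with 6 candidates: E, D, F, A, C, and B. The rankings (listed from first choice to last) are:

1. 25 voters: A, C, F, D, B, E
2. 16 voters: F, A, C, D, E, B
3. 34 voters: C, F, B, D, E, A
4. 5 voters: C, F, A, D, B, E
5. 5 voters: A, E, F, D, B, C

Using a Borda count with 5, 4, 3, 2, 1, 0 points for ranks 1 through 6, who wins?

C

E: 25·0 + 16·1 + 34·1 + 5·0 + 5·4 = 70
D: 25·2 + 16·2 + 34·2 + 5·2 + 5·2 = 170
F: 25·3 + 16·5 + 34·4 + 5·4 + 5·3 = 326
A: 25·5 + 16·4 + 34·0 + 5·3 + 5·5 = 229
C: 25·4 + 16·3 + 34·5 + 5·5 + 5·0 = 343
B: 25·1 + 16·0 + 34·3 + 5·1 + 5·1 = 137
C has the highest Borda score (343).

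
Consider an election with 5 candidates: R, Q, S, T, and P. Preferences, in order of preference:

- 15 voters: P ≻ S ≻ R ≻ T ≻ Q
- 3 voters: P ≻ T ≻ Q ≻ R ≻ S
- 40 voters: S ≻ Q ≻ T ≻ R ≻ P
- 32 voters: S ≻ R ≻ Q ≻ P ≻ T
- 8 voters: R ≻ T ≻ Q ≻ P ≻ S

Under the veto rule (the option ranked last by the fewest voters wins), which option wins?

Last-place votes: R 0, Q 15, S 11, T 32, P 40.
R is ranked last by the fewest voters, so R wins.

R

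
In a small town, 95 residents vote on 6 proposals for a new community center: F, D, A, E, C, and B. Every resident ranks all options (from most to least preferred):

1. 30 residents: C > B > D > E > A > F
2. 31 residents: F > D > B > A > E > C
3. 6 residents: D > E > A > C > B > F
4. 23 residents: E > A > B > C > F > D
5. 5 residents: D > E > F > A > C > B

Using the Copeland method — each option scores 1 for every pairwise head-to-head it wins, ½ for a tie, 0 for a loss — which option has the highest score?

F: beats D; loses to A, E, C, and B → score 1.
D: beats A and E; loses to F, C, and B → score 2.
A: beats F and C; loses to D, E, and B → score 2.
E: beats F, A, and C; loses to D and B → score 3.
C: beats F and D; loses to A, E, and B → score 2.
B: beats F, D, A, E, and C → score 5.
B has the best pairwise record.

B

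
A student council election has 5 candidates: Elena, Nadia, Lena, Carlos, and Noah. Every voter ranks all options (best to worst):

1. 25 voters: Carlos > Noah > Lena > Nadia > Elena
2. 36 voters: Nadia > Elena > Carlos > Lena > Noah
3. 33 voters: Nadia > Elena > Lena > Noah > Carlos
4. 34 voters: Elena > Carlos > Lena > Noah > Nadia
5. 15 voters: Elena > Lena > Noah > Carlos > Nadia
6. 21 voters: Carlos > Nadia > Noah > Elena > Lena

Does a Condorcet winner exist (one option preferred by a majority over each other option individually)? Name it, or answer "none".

Checking pairwise contests:
Nadia beats Elena 115–49.
Carlos beats Nadia 95–69.
Elena beats Lena 139–25.
Elena beats Carlos 118–46.
Elena beats Noah 118–46.
Every option loses at least one head-to-head, so there is no Condorcet winner.

none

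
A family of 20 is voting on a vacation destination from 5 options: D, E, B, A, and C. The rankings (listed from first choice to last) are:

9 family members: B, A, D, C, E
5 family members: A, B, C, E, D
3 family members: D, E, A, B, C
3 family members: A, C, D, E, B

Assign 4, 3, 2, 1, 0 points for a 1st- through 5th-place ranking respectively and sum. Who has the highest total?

D: 9·2 + 5·0 + 3·4 + 3·2 = 36
E: 9·0 + 5·1 + 3·3 + 3·1 = 17
B: 9·4 + 5·3 + 3·1 + 3·0 = 54
A: 9·3 + 5·4 + 3·2 + 3·4 = 65
C: 9·1 + 5·2 + 3·0 + 3·3 = 28
A has the highest Borda score (65).

A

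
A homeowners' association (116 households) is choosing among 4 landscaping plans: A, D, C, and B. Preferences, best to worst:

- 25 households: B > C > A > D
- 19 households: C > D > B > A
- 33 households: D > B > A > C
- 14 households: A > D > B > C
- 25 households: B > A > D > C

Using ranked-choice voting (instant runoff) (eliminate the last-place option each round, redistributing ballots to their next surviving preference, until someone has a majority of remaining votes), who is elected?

D

Round 1: A 14, D 33, C 19, B 50. Eliminate A.
Round 2: D 47, C 19, B 50. Eliminate C.
Round 3: D 66, B 50. D has a majority.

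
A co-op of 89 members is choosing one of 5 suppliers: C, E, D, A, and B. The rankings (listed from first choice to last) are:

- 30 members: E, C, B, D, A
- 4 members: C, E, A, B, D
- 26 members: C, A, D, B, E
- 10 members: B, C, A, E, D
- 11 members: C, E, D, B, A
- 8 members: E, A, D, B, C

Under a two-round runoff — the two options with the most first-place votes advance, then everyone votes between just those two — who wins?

C

Round 1 first-place votes: C 41, E 38, D 0, A 0, B 10.
C and E advance.
Runoff: C is preferred to E by 51 voters; E by 38.
C wins the runoff.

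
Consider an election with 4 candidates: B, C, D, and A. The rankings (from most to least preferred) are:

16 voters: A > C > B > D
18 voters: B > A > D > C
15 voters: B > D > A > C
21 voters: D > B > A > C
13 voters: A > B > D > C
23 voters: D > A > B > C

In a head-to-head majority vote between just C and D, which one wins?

Voters preferring C to D: 16; preferring D to C: 90.
D wins the head-to-head.

D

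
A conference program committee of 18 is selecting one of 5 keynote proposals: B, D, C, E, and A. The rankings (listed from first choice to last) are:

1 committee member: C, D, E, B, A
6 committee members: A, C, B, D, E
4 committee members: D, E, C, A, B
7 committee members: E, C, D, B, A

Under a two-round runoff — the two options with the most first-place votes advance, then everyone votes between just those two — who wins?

Round 1 first-place votes: B 0, D 4, C 1, E 7, A 6.
E and A advance.
Runoff: E is preferred to A by 12 voters; A by 6.
E wins the runoff.

E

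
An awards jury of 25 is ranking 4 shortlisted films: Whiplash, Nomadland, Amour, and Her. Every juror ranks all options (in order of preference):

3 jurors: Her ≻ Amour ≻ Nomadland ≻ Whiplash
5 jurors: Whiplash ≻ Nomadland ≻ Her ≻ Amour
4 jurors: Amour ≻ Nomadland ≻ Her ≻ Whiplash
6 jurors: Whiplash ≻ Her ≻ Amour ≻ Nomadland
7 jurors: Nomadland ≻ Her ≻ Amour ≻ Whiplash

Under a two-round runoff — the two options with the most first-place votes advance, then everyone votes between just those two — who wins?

Round 1 first-place votes: Whiplash 11, Nomadland 7, Amour 4, Her 3.
Whiplash and Nomadland advance.
Runoff: Whiplash is preferred to Nomadland by 11 voters; Nomadland by 14.
Nomadland wins the runoff.

Nomadland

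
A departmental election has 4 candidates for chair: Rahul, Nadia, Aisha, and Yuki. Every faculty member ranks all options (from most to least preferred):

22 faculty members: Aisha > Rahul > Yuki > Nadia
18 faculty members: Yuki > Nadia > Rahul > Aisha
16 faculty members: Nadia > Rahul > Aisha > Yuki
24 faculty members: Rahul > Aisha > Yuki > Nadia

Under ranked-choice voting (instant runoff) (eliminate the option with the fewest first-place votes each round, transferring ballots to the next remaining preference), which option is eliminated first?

Nadia

Round 1: Rahul 24, Nadia 16, Aisha 22, Yuki 18. Eliminate Nadia.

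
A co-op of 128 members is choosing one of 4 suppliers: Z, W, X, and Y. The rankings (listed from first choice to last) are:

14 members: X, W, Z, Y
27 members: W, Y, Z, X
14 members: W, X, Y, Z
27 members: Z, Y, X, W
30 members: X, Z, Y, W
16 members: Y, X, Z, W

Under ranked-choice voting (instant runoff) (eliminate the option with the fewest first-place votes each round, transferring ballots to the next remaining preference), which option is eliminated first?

Y

Round 1: Z 27, W 41, X 44, Y 16. Eliminate Y.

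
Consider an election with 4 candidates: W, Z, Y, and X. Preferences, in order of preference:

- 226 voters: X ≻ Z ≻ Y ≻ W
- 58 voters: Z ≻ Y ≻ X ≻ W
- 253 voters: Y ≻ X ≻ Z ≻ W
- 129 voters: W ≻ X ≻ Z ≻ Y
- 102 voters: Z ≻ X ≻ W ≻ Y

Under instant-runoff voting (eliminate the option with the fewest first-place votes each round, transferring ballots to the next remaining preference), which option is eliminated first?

Round 1: W 129, Z 160, Y 253, X 226. Eliminate W.

W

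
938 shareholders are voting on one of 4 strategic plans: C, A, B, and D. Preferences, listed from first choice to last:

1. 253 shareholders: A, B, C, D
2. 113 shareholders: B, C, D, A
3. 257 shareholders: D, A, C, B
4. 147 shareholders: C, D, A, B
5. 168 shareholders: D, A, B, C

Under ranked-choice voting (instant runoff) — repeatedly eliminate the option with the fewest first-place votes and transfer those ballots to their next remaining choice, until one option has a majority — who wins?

Round 1: C 147, A 253, B 113, D 425. Eliminate B.
Round 2: C 260, A 253, D 425. Eliminate A.
Round 3: C 513, D 425. C has a majority.

C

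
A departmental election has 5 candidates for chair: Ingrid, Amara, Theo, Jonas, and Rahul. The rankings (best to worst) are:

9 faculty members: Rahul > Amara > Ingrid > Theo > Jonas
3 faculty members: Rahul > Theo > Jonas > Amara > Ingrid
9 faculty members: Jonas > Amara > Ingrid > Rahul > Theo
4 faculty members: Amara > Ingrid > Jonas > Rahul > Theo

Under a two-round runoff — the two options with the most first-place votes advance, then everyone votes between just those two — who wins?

Round 1 first-place votes: Ingrid 0, Amara 4, Theo 0, Jonas 9, Rahul 12.
Rahul and Jonas advance.
Runoff: Rahul is preferred to Jonas by 12 voters; Jonas by 13.
Jonas wins the runoff.

Jonas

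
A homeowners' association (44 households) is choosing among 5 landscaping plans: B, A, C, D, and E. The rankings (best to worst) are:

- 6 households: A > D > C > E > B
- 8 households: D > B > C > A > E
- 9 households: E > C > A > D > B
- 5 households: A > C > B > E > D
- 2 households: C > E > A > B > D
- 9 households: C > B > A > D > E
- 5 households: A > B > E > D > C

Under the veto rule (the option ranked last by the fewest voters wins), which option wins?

A

Last-place votes: B 15, A 0, C 5, D 7, E 17.
A is ranked last by the fewest voters, so A wins.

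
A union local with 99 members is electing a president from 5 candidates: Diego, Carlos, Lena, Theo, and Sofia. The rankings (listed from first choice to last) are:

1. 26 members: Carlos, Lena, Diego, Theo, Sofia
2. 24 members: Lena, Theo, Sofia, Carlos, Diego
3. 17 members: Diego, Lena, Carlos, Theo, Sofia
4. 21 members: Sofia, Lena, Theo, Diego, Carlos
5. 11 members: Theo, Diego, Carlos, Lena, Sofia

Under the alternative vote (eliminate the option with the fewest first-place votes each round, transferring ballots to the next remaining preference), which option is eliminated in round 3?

Carlos

Round 1: Diego 17, Carlos 26, Lena 24, Theo 11, Sofia 21. Eliminate Theo.
Round 2: Diego 28, Carlos 26, Lena 24, Sofia 21. Eliminate Sofia.
Round 3: Diego 28, Carlos 26, Lena 45. Eliminate Carlos.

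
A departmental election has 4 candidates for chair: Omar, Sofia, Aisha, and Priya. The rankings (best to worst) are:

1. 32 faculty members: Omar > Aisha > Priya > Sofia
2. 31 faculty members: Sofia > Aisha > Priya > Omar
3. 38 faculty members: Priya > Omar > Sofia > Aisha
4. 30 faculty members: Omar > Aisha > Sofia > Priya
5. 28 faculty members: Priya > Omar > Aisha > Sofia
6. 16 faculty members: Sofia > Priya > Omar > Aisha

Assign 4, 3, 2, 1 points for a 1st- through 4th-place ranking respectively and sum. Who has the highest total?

Omar

Omar: 32·4 + 31·1 + 38·3 + 30·4 + 28·3 + 16·2 = 509
Sofia: 32·1 + 31·4 + 38·2 + 30·2 + 28·1 + 16·4 = 384
Aisha: 32·3 + 31·3 + 38·1 + 30·3 + 28·2 + 16·1 = 389
Priya: 32·2 + 31·2 + 38·4 + 30·1 + 28·4 + 16·3 = 468
Omar has the highest Borda score (509).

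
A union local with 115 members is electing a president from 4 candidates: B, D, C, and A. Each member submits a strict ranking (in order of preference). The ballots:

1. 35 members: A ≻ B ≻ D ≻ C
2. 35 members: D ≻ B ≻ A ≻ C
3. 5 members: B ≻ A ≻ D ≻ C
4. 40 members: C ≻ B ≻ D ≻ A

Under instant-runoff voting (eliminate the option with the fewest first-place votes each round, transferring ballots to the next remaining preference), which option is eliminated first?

Round 1: B 5, D 35, C 40, A 35. Eliminate B.

B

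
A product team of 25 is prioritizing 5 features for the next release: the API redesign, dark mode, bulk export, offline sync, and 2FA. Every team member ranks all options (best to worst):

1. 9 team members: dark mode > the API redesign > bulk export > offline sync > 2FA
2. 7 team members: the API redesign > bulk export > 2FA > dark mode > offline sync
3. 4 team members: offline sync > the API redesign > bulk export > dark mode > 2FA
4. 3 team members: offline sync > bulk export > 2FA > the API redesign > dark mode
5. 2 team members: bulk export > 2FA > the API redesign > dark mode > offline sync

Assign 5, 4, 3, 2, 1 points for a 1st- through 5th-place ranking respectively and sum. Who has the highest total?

the API redesign: 9·4 + 7·5 + 4·4 + 3·2 + 2·3 = 99
dark mode: 9·5 + 7·2 + 4·2 + 3·1 + 2·2 = 74
bulk export: 9·3 + 7·4 + 4·3 + 3·4 + 2·5 = 89
offline sync: 9·2 + 7·1 + 4·5 + 3·5 + 2·1 = 62
2FA: 9·1 + 7·3 + 4·1 + 3·3 + 2·4 = 51
the API redesign has the highest Borda score (99).

the API redesign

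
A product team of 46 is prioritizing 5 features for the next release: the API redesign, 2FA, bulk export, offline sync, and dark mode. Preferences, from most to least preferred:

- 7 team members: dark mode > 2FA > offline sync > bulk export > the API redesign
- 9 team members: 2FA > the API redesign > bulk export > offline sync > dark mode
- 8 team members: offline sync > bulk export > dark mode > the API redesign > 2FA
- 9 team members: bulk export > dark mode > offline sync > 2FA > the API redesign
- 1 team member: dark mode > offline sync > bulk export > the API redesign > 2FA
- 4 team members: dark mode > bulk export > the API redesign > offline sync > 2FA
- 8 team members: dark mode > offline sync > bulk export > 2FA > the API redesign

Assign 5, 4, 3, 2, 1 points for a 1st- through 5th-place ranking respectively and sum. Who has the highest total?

dark mode

the API redesign: 7·1 + 9·4 + 8·2 + 9·1 + 1·2 + 4·3 + 8·1 = 90
2FA: 7·4 + 9·5 + 8·1 + 9·2 + 1·1 + 4·1 + 8·2 = 120
bulk export: 7·2 + 9·3 + 8·4 + 9·5 + 1·3 + 4·4 + 8·3 = 161
offline sync: 7·3 + 9·2 + 8·5 + 9·3 + 1·4 + 4·2 + 8·4 = 150
dark mode: 7·5 + 9·1 + 8·3 + 9·4 + 1·5 + 4·5 + 8·5 = 169
dark mode has the highest Borda score (169).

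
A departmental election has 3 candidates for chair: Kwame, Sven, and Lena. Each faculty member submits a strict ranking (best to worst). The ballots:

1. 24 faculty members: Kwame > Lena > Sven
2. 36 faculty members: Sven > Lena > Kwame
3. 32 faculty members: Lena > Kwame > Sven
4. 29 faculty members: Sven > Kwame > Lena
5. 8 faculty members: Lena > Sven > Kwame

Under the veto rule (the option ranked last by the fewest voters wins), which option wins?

Lena

Last-place votes: Kwame 44, Sven 56, Lena 29.
Lena is ranked last by the fewest voters, so Lena wins.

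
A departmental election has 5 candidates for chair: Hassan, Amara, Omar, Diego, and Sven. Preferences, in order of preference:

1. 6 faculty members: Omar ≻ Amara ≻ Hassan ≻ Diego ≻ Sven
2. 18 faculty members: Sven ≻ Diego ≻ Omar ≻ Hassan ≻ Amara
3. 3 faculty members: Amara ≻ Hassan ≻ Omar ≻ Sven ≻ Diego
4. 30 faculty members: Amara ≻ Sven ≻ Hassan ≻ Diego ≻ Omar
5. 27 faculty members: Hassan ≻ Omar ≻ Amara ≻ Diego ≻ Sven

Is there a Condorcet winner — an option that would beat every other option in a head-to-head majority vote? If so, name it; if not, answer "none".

Checking pairwise contests:
Sven beats Hassan 48–36.
Hassan beats Amara 45–39.
Hassan beats Omar 60–24.
Hassan beats Diego 66–18.
Amara beats Sven 66–18.
Every option loses at least one head-to-head, so there is no Condorcet winner.

none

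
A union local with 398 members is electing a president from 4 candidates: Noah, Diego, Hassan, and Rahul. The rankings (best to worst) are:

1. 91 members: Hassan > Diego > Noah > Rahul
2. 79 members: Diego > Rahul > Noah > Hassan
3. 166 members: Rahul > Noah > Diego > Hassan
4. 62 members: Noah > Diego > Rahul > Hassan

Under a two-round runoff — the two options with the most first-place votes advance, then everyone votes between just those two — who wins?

Rahul

Round 1 first-place votes: Noah 62, Diego 79, Hassan 91, Rahul 166.
Rahul and Hassan advance.
Runoff: Rahul is preferred to Hassan by 307 voters; Hassan by 91.
Rahul wins the runoff.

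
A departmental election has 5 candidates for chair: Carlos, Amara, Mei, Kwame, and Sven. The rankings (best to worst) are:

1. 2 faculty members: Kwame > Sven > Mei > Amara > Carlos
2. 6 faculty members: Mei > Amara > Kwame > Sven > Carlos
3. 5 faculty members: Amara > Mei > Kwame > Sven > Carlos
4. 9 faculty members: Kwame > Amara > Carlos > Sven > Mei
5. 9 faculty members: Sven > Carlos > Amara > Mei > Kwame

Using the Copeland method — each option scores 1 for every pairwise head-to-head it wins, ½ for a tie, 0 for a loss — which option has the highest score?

Carlos: beats Mei; loses to Amara, Kwame, and Sven → score 1.
Amara: beats Carlos, Mei, Kwame, and Sven → score 4.
Mei: beats Kwame; loses to Carlos, Amara, and Sven → score 1.
Kwame: beats Carlos and Sven; loses to Amara and Mei → score 2.
Sven: beats Carlos and Mei; loses to Amara and Kwame → score 2.
Amara has the best pairwise record.

Amara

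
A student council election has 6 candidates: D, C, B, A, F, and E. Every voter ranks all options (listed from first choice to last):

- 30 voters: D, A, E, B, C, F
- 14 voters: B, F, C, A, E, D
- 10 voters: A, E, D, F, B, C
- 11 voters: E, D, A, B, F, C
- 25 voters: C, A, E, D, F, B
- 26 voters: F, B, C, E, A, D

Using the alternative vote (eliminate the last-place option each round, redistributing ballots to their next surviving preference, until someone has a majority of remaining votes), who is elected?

D

Round 1: D 30, C 25, B 14, A 10, F 26, E 11. Eliminate A.
Round 2: D 30, C 25, B 14, F 26, E 21. Eliminate B.
Round 3: D 30, C 25, F 40, E 21. Eliminate E.
Round 4: D 51, C 25, F 40. Eliminate C.
Round 5: D 76, F 40. D has a majority.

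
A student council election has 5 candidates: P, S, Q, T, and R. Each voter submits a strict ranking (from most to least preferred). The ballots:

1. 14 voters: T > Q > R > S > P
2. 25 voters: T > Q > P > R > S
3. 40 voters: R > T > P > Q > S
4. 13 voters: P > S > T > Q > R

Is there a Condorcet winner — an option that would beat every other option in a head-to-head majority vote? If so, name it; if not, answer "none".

T vs P: 79–13 for T.
T vs S: 79–13 for T.
T vs Q: 92–0 for T.
T vs R: 52–40 for T.
T beats every other option head-to-head.

T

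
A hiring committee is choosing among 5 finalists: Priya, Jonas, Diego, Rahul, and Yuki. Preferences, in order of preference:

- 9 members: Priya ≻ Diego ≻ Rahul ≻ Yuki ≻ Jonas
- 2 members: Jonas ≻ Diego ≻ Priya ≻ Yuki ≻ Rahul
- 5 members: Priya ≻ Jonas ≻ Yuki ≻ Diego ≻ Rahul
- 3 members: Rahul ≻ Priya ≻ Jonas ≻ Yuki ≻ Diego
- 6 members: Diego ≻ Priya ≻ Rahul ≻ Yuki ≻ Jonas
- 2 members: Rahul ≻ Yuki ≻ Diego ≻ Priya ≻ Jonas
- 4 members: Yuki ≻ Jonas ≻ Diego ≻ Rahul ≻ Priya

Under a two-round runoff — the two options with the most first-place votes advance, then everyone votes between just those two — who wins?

Priya

Round 1 first-place votes: Priya 14, Jonas 2, Diego 6, Rahul 5, Yuki 4.
Priya and Diego advance.
Runoff: Priya is preferred to Diego by 17 voters; Diego by 14.
Priya wins the runoff.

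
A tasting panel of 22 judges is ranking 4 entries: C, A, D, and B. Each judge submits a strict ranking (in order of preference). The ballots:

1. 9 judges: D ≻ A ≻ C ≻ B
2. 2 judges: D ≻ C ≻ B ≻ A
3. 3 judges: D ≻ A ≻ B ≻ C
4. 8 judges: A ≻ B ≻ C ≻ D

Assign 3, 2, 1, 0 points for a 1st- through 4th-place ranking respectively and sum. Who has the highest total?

C: 9·1 + 2·2 + 3·0 + 8·1 = 21
A: 9·2 + 2·0 + 3·2 + 8·3 = 48
D: 9·3 + 2·3 + 3·3 + 8·0 = 42
B: 9·0 + 2·1 + 3·1 + 8·2 = 21
A has the highest Borda score (48).

A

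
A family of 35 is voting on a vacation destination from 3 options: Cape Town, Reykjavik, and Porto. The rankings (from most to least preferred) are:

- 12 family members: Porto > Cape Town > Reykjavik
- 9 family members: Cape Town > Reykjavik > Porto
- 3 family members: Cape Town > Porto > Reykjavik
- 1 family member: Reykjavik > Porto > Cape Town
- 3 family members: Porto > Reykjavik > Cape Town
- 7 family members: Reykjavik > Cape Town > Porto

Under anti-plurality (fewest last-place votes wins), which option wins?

Cape Town

Last-place votes: Cape Town 4, Reykjavik 15, Porto 16.
Cape Town is ranked last by the fewest voters, so Cape Town wins.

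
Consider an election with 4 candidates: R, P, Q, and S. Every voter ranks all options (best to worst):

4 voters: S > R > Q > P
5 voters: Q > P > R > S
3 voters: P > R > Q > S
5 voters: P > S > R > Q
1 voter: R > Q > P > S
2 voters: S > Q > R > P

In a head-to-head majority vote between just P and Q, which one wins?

Q

Voters preferring P to Q: 8; preferring Q to P: 12.
Q wins the head-to-head.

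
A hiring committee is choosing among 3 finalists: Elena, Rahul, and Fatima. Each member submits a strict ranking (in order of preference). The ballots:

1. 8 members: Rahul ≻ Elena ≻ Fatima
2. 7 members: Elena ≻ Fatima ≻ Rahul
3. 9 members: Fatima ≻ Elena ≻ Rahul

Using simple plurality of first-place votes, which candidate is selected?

First-place votes: Elena 7, Rahul 8, Fatima 9.
Fatima has the most first-place votes.

Fatima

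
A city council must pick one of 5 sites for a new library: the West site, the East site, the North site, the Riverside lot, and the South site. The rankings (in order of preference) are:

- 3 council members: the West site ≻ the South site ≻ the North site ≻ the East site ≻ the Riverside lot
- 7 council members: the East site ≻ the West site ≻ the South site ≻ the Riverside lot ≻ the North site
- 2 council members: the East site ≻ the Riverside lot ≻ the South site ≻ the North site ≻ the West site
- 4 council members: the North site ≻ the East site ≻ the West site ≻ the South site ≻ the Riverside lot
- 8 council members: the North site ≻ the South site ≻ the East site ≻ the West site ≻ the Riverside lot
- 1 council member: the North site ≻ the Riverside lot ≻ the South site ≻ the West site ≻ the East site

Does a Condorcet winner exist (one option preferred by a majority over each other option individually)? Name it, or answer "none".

the North site vs the West site: 15–10 for the North site.
the North site vs the East site: 16–9 for the North site.
the North site vs the Riverside lot: 16–9 for the North site.
the North site vs the South site: 13–12 for the North site.
the North site beats every other option head-to-head.

the North site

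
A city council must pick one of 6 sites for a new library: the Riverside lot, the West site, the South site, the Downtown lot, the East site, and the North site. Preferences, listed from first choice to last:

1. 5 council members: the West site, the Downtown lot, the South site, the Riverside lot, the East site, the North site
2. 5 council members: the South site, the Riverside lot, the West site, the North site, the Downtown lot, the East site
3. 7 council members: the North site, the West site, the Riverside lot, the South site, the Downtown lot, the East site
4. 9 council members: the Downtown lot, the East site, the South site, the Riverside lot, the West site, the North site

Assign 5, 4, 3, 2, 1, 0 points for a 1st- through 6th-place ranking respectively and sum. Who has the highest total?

the Riverside lot: 5·2 + 5·4 + 7·3 + 9·2 = 69
the West site: 5·5 + 5·3 + 7·4 + 9·1 = 77
the South site: 5·3 + 5·5 + 7·2 + 9·3 = 81
the Downtown lot: 5·4 + 5·1 + 7·1 + 9·5 = 77
the East site: 5·1 + 5·0 + 7·0 + 9·4 = 41
the North site: 5·0 + 5·2 + 7·5 + 9·0 = 45
the South site has the highest Borda score (81).

the South site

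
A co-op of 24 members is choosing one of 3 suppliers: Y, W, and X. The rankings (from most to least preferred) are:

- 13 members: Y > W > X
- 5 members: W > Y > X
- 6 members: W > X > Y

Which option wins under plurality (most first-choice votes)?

First-place votes: Y 13, W 11, X 0.
Y has the most first-place votes.

Y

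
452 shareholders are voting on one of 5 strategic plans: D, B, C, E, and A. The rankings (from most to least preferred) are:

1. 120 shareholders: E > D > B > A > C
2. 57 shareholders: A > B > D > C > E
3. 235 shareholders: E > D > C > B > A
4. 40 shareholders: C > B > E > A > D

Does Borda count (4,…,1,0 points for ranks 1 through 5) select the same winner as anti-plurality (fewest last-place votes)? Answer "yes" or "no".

no

Borda — scores: D 1179, B 766, C 687, E 1500, A 388. Winner: E.
Anti-plurality — last-place votes: D 40, B 0, C 120, E 57, A 235. Winner: B.
The two methods disagree.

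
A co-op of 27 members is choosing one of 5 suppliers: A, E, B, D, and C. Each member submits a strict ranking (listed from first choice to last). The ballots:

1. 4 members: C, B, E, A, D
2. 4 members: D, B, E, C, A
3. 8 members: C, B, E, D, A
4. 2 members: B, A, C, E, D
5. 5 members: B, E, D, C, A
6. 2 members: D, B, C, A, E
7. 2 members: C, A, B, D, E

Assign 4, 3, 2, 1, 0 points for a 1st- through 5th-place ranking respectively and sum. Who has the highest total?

A: 4·1 + 4·0 + 8·0 + 2·3 + 5·0 + 2·1 + 2·3 = 18
E: 4·2 + 4·2 + 8·2 + 2·1 + 5·3 + 2·0 + 2·0 = 49
B: 4·3 + 4·3 + 8·3 + 2·4 + 5·4 + 2·3 + 2·2 = 86
D: 4·0 + 4·4 + 8·1 + 2·0 + 5·2 + 2·4 + 2·1 = 44
C: 4·4 + 4·1 + 8·4 + 2·2 + 5·1 + 2·2 + 2·4 = 73
B has the highest Borda score (86).

B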